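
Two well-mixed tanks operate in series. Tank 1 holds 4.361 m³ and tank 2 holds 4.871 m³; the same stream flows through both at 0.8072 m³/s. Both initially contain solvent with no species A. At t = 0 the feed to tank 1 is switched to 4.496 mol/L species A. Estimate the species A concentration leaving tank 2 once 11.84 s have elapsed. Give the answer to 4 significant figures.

2.756 mol/L

Species balance on tank i: dCᵢ/dt = (Cᵢ₋₁ − Cᵢ)/τᵢ with τᵢ = Vᵢ/Q.
τ₁ = 4.361/0.8072 = 5.40263 s; τ₂ = 4.871/0.8072 = 6.03444 s.
Tank 1: C₁ = C_in(1 − e^(−t/τ₁)). Tank 2 (τ₁ ≠ τ₂): C₂ = C_in[1 − (τ₁ e^(−t/τ₁) − τ₂ e^(−t/τ₂))/(τ₁ − τ₂)].
At t = 11.84: e^(−t/τ₁) = 0.111746, e^(−t/τ₂) = 0.140567.
C₂ = 4.496·[1 − (5.40263·0.111746 − 6.03444·0.140567)/(-0.631814)] = 4.496·0.612985 = 2.75598 mol/L.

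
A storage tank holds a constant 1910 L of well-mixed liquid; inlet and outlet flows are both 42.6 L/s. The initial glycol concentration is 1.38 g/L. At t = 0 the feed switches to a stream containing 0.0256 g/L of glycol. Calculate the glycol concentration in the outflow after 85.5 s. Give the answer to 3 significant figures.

0.227 g/L

Transient balance on the dissolved component: V dC/dt = Q(C_in − C).
So dC/dt = (C_in − C)/τ with τ = V/Q = 1910/42.6 = 44.836 s.
This is linear first-order; C(t) = C_in + (C₀ − C_in) e^(−t/τ).
C(85.5) = 0.0256 + (1.38 − 0.0256)·e^(−85.5/44.836) = 0.0256 + (1.3544)·0.14853 = 0.22677 g/L.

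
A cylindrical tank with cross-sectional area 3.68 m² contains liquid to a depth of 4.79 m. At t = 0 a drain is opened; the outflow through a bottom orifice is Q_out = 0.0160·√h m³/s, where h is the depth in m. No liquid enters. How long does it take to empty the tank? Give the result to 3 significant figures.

With no inflow, A dh/dt = −0.0160 √h.
Separate and integrate: 2(√h − √h₀) = −(0.0160/A) t.
Set h = 0: 2√h₀ = (0.0160/A) t_empty ⇒ t_empty = 2A√h₀/0.0160.
t_empty = 2·3.68·√4.79/0.0160 = 7.3600·2.1886/0.0160 = 1006.8 s.

1010 s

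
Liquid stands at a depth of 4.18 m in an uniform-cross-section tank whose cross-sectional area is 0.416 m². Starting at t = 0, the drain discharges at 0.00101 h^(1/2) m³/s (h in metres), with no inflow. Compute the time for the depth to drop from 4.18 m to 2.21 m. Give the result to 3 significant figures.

460 s

Accumulation of liquid (constant cross-section A): A dh/dt = −0.00101 √h.
Separate and integrate: 2(√h − √h₀) = −(0.00101/A) t.
t = 2A(√h₀ − √h)/0.00101 = 2·0.416·(√4.18 − √2.21)/0.00101
  = 0.83200 × (2.0445 − 1.4866) / 0.00101 = 459.58 s.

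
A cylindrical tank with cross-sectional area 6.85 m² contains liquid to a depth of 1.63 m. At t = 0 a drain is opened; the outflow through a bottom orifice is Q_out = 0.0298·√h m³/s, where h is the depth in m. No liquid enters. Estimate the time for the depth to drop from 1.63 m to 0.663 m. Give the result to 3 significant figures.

213 s

Unsteady balance on liquid volume: A dh/dt = −0.0298 √h.
Separate and integrate: 2(√h − √h₀) = −(0.0298/A) t.
t = 2A(√h₀ − √h)/0.0298 = 2·6.85·(√1.63 − √0.663)/0.0298
  = 13.700 × (1.2767 − 0.81425) / 0.0298 = 212.61 s.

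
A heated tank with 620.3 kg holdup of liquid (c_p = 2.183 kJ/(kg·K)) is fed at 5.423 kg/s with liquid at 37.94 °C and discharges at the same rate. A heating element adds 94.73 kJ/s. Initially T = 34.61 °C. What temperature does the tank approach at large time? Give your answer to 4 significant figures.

45.94 °C

M c_p dT/dt = ṁ c_p (T_in − T) + Q̇.
At steady state dT/dt = 0 ⇒ T_ss = T_in + Q̇/(ṁ c_p) = 37.94 + 94.73/(5.423·2.183) = 45.9419 °C.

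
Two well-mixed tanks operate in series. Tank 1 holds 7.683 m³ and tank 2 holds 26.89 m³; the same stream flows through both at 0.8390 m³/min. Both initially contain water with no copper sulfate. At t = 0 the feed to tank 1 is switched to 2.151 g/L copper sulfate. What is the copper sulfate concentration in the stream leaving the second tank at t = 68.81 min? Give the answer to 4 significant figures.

Species balance on tank i: dCᵢ/dt = (Cᵢ₋₁ − Cᵢ)/τᵢ with τᵢ = Vᵢ/Q.
τ₁ = 7.683/0.8390 = 9.15733 min; τ₂ = 26.89/0.8390 = 32.0501 min.
Solving the cascade with C₁(0)=C₂(0)=0 gives C₂(t) = C_in[1 − (τ₁ e^(−t/τ₁) − τ₂ e^(−t/τ₂))/(τ₁ − τ₂)].
At t = 68.81: e^(−t/τ₁) = 0.000545287, e^(−t/τ₂) = 0.116840.
C₂ = 2.151·[1 − (9.15733·0.000545287 − 32.0501·0.116840)/(-22.8927)] = 2.151·0.836642 = 1.79962 g/L.

1.800 g/L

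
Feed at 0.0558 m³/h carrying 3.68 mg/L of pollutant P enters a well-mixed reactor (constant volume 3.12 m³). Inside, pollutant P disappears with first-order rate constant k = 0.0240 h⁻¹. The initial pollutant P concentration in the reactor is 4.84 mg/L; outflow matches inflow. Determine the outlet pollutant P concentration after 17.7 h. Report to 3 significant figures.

3.13 mg/L

V dC/dt = Q(C_in − C) − k V C.
dC/dt = (Q/V) C_in − (Q/V + k) C; effective rate a = Q/V + k = 0.017885 + 0.0240 = 0.041885 h⁻¹.
C_ss = Q C_in/(Q + kV) = 1.5713 mg/L; C(t) = C_ss + (C₀ − C_ss) e^(−a t).
C(17.7) = 1.5713 + (3.2687)·e^(−0.041885·17.7) = 1.5713 + (3.2687)·0.47647 = 3.1288 mg/L.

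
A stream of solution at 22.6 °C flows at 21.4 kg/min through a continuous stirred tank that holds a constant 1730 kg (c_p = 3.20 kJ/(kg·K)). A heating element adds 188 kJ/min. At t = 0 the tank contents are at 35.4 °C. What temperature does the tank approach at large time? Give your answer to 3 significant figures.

25.3 °C

Energy balance: M c_p dT/dt = ṁ c_p (T_in − T) + 188.
At steady state dT/dt = 0 ⇒ T_ss = T_in + Q̇/(ṁ c_p) = 22.6 + 188/(21.4·3.20) = 25.345 °C.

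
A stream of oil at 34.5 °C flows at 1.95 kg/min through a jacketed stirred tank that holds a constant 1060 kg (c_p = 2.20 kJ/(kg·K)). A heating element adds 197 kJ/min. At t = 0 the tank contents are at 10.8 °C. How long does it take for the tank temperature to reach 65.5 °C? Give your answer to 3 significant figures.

Heat balance on the well-mixed liquid: M c_p dT/dt = ṁ c_p (T_in − T) + 197.
τ = M/ṁ = 543.59 min; T_ss = T_in + Q̇/(ṁ c_p) = 80.421 °C.
T(t) = T_ss + (T₀ − T_ss) e^(−t/τ). Set T = 65.5:
e^(−t/τ) = (65.5 − 80.421)/(10.8 − 80.421) = 0.21431
t = −543.59 · ln(0.21431) = 837.30 min.

837 min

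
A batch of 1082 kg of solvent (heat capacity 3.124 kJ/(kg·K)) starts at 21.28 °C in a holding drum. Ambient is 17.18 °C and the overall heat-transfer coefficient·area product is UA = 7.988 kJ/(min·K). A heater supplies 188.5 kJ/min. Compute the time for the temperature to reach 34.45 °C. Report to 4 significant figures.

476.2 min

Lumped-capacitance energy balance: M c_p dT/dt = UA(T_amb − T) + Q̇.
τ = M c_p/UA = 423.156 min; T_ss = T_amb + Q̇/UA = 17.18 + 188.5/7.988 = 40.7779 °C.
T(t) = T_ss + (T₀ − T_ss)e^(−t/τ); set T = 34.45:
t = −τ ln[(T − T_ss)/(T₀ − T_ss)] = −423.156 · ln(0.324543) = 476.194 min.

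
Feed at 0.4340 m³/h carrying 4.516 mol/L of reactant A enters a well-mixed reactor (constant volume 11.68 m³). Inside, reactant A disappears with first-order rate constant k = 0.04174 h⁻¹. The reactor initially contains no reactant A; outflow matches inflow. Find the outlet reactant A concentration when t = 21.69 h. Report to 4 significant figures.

Accumulation = in − out − consumed: V dC/dt = Q C_in − Q C − k V C.
dC/dt = (Q/V) C_in − (Q/V + k) C; effective rate a = Q/V + k = 0.0371575 + 0.04174 = 0.0788975 h⁻¹.
C_ss = Q C_in/(Q + kV) = 2.12685 mol/L; C(t) = C_ss + (C₀ − C_ss) e^(−a t).
C(21.69) = 2.12685 + (-2.12685)·e^(−0.0788975·21.69) = 2.12685 + (-2.12685)·0.180633 = 1.74267 mol/L.

1.743 mol/L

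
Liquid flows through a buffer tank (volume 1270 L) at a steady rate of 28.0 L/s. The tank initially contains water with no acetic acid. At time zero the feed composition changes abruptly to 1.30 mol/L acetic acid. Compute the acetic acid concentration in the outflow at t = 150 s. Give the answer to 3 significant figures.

1.25 mol/L

Transient balance on the dissolved component: V dC/dt = Q(C_in − C).
Time constant τ = V/Q = 1270/28.0 = 45.357 s.
C approaches C_in exponentially: C(t) = C_in + (C₀ − C_in) e^(−t/τ).
C(150) = 1.30 + (0 − 1.30)·e^(−150/45.357) = 1.30 + (-1.3000)·0.036623 = 1.2524 mol/L.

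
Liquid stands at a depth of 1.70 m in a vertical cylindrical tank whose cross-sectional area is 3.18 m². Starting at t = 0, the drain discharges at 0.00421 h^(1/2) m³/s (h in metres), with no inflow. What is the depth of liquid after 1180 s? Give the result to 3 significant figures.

0.273 m

Accumulation of liquid (constant cross-section A): A dh/dt = −0.00421 √h.
∫ h^(−1/2) dh = −(0.00421/A) ∫ dt, giving 2√h = 2√h₀ − (0.00421/A) t.
√h = √1.70 − 0.00421·1180/(2·3.18) = 1.3038 − 0.78110 = 0.52274.
h = 0.52274² = 0.27326 m.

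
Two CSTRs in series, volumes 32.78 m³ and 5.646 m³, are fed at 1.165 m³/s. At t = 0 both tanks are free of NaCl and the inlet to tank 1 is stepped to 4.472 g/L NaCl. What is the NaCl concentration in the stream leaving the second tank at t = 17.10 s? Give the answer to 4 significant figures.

1.557 g/L

Each tank obeys Vᵢ dCᵢ/dt = Q(Cᵢ₋₁ − Cᵢ), so τᵢ = Vᵢ/Q.
τ₁ = 32.78/1.165 = 28.1373 s; τ₂ = 5.646/1.165 = 4.84635 s.
Tank 1: C₁ = C_in(1 − e^(−t/τ₁)). Tank 2 (τ₁ ≠ τ₂): C₂ = C_in[1 − (τ₁ e^(−t/τ₁) − τ₂ e^(−t/τ₂))/(τ₁ − τ₂)].
At t = 17.10: e^(−t/τ₁) = 0.544584, e^(−t/τ₂) = 0.0293510.
C₂ = 4.472·[1 − (28.1373·0.544584 − 4.84635·0.0293510)/(23.2910)] = 4.472·0.348207 = 1.55718 g/L.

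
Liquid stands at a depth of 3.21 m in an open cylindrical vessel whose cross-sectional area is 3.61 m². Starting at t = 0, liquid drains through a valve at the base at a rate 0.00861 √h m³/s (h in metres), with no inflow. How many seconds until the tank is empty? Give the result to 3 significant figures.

With no inflow, A dh/dt = −0.00861 √h.
This is separable: 2 d(√h)/dt = −0.00861/A, so √h = √h₀ − (0.00861/(2A)) t.
Set h = 0: 2√h₀ = (0.00861/A) t_empty ⇒ t_empty = 2A√h₀/0.00861.
t_empty = 2·3.61·√3.21/0.00861 = 7.2200·1.7916/0.00861 = 1502.4 s.

1500 s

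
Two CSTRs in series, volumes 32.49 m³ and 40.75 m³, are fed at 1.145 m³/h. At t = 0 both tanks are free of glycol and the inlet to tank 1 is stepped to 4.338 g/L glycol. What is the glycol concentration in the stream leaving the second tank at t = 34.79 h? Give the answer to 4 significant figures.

Each tank obeys Vᵢ dCᵢ/dt = Q(Cᵢ₋₁ − Cᵢ), so τᵢ = Vᵢ/Q.
τ₁ = 32.49/1.145 = 28.3755 h; τ₂ = 40.75/1.145 = 35.5895 h.
Tank 1: C₁ = C_in(1 − e^(−t/τ₁)). Tank 2 (τ₁ ≠ τ₂): C₂ = C_in[1 − (τ₁ e^(−t/τ₁) − τ₂ e^(−t/τ₂))/(τ₁ − τ₂)].
At t = 34.79: e^(−t/τ₁) = 0.293448, e^(−t/τ₂) = 0.376237.
C₂ = 4.338·[1 − (28.3755·0.293448 − 35.5895·0.376237)/(-7.21397)] = 4.338·0.298117 = 1.29323 g/L.

1.293 g/L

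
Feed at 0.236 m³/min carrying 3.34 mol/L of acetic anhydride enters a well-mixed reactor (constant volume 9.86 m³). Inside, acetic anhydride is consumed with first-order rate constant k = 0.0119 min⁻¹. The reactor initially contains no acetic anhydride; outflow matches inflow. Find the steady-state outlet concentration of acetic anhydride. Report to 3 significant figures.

2.23 mol/L

V dC/dt = Q(C_in − C) − k V C.
Steady state (dC/dt = 0): C_ss = Q C_in/(Q + kV) = C_in/(1 + kV/Q).
C_ss = 0.236·3.34/(0.236 + 0.0119·9.86) = 0.78824/0.35333 = 2.2309 mol/L.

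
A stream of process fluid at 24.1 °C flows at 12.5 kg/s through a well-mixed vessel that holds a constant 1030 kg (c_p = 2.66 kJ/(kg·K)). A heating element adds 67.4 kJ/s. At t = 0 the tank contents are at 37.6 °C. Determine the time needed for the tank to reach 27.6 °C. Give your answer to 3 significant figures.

169 s

Heat balance on the well-mixed liquid: M c_p dT/dt = ṁ c_p (T_in − T) + 67.4.
τ = M/ṁ = 82.400 s; T_ss = T_in + Q̇/(ṁ c_p) = 26.127 °C.
T(t) = T_ss + (T₀ − T_ss) e^(−t/τ). Set T = 27.6:
e^(−t/τ) = (27.6 − 26.127)/(37.6 − 26.127) = 0.12838
t = −82.400 · ln(0.12838) = 169.15 s.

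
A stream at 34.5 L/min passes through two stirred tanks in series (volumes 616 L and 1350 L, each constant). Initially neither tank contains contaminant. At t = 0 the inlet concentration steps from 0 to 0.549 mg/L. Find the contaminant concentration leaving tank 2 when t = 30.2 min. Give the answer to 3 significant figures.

0.167 mg/L

Species balance on tank i: dCᵢ/dt = (Cᵢ₋₁ − Cᵢ)/τᵢ with τᵢ = Vᵢ/Q.
τ₁ = 616/34.5 = 17.855 min; τ₂ = 1350/34.5 = 39.130 min.
Solving the cascade with C₁(0)=C₂(0)=0 gives C₂(t) = C_in[1 − (τ₁ e^(−t/τ₁) − τ₂ e^(−t/τ₂))/(τ₁ − τ₂)].
At t = 30.2: e^(−t/τ₁) = 0.18426, e^(−t/τ₂) = 0.46219.
C₂ = 0.549·[1 − (17.855·0.18426 − 39.130·0.46219)/(-21.275)] = 0.549·0.30456 = 0.16720 mg/L.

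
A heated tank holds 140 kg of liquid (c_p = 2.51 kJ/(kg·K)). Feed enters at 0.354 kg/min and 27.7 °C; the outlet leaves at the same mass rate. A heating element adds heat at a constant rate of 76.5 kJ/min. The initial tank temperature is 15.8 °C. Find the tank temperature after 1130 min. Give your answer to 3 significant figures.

M c_p dT/dt = ṁ c_p (T_in − T) + Q̇.
Rearrange: dT/dt = (T_ss − T)/τ with τ = M/ṁ = 395.48 min and T_ss = T_in + Q̇/(ṁ c_p) = 113.80 °C.
T approaches T_ss exponentially: T(t) = T_ss + (T₀ − T_ss) e^(−t/τ).
T(1130) = 113.80 + (-97.996)·e^(−1130/395.48) = 113.80 + (-97.996)·0.057424 = 108.17 °C.

108 °C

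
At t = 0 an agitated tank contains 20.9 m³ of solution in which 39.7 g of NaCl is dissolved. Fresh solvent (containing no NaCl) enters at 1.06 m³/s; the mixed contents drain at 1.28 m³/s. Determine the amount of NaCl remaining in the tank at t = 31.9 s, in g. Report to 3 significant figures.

Let m(t) be the amount of NaCl. Volume: V(t) = V₀ + (Q_in − Q_out) t = 20.9 − 0.22000 t; V(31.9) = 13.882 m³.
No NaCl enters, so dm/dt = −Q_out · (m/V).
dm/m = −Q_out dt/(V₀ − 0.22000 t); integrating gives ln(m/m₀) = −(Q_out/(Q_in−Q_out)) ln(V/V₀).
m = m₀ (V₀/V)^(Q_out/(Q_in−Q_out)) = 39.7 × (20.9/13.882)^(-5.8182) = 3.6723 g.

3.67 g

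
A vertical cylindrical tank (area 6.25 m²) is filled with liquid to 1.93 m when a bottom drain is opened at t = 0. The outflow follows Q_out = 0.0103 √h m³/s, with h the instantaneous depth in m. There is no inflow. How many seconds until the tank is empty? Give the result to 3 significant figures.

A dh/dt = −Q_out = −0.0103 √h.
∫ h^(−1/2) dh = −(0.0103/A) ∫ dt, giving 2√h = 2√h₀ − (0.0103/A) t.
Set h = 0: 2√h₀ = (0.0103/A) t_empty ⇒ t_empty = 2A√h₀/0.0103.
t_empty = 2·6.25·√1.93/0.0103 = 12.500·1.3892/0.0103 = 1686.0 s.

1690 s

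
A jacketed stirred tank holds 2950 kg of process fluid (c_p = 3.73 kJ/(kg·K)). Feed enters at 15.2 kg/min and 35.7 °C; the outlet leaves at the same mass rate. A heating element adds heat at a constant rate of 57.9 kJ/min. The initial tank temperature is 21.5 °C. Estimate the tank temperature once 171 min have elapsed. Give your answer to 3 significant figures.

First-law balance (no shaft work): M c_p dT/dt = ṁ c_p (T_in − T) + 57.9.
Rearrange: dT/dt = (T_ss − T)/τ with τ = M/ṁ = 194.08 min and T_ss = T_in + Q̇/(ṁ c_p) = 36.721 °C.
Integrating: T(t) = T_ss + (T₀ − T_ss) e^(−t/τ).
T(171) = 36.721 + (-15.221)·e^(−171/194.08) = 36.721 + (-15.221)·0.41433 = 30.415 °C.

30.4 °C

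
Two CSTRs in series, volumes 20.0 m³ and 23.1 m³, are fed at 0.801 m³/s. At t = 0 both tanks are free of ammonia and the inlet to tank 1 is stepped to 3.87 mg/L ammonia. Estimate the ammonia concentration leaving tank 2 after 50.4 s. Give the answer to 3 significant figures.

Time constants: τᵢ = Vᵢ/Q for each well-mixed tank.
τ₁ = 20.0/0.801 = 24.969 s; τ₂ = 23.1/0.801 = 28.839 s.
Solving the cascade with C₁(0)=C₂(0)=0 gives C₂(t) = C_in[1 − (τ₁ e^(−t/τ₁) − τ₂ e^(−t/τ₂))/(τ₁ − τ₂)].
At t = 50.4: e^(−t/τ₁) = 0.13285, e^(−t/τ₂) = 0.17419.
C₂ = 3.87·[1 − (24.969·0.13285 − 28.839·0.17419)/(-3.8702)] = 3.87·0.55915 = 2.1639 mg/L.

2.16 mg/L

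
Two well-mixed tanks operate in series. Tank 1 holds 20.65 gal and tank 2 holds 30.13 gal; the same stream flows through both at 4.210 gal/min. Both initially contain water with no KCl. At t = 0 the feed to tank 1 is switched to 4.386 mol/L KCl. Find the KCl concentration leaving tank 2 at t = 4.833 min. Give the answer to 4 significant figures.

0.8572 mol/L

Each tank obeys Vᵢ dCᵢ/dt = Q(Cᵢ₋₁ − Cᵢ), so τᵢ = Vᵢ/Q.
τ₁ = 20.65/4.210 = 4.90499 min; τ₂ = 30.13/4.210 = 7.15677 min.
Tank 1: C₁ = C_in(1 − e^(−t/τ₁)). Tank 2 (τ₁ ≠ τ₂): C₂ = C_in[1 − (τ₁ e^(−t/τ₁) − τ₂ e^(−t/τ₂))/(τ₁ − τ₂)].
At t = 4.833: e^(−t/τ₁) = 0.373318, e^(−t/τ₂) = 0.509001.
C₂ = 4.386·[1 − (4.90499·0.373318 − 7.15677·0.509001)/(-2.25178)] = 4.386·0.195445 = 0.857221 mol/L.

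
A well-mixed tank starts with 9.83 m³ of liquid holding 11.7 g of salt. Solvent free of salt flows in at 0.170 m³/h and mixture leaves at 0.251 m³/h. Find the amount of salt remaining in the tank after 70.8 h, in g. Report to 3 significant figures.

0.776 g

Let m(t) be the amount of salt. Volume: V(t) = V₀ + (Q_in − Q_out) t = 9.83 − 0.081000 t; V(70.8) = 4.0952 m³.
No salt enters, so dm/dt = −Q_out · (m/V).
dm/m = −Q_out dt/(V₀ − 0.081000 t); integrating gives ln(m/m₀) = −(Q_out/(Q_in−Q_out)) ln(V/V₀).
m = m₀ (V₀/V)^(Q_out/(Q_in−Q_out)) = 11.7 × (9.83/4.0952)^(-3.0988) = 0.77588 g.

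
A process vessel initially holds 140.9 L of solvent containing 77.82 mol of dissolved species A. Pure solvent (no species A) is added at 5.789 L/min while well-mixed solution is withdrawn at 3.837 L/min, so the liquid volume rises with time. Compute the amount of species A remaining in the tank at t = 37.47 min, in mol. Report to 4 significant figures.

34.21 mol

Total volume: dV/dt = Q_in − Q_out = 1.95200 L/min, so V(t) = 140.9 + 1.95200 t and V(37.47) = 214.041 L.
Species balance (pure solvent in): dm/dt = −Q_out · m/V(t).
dm/m = −Q_out dt/(V₀ + 1.95200 t); integrating gives ln(m/m₀) = −(Q_out/(Q_in−Q_out)) ln(V/V₀).
m = m₀ (V₀/V)^(Q_out/(Q_in−Q_out)) = 77.82 × (140.9/214.041)^(1.96568) = 34.2098 mol.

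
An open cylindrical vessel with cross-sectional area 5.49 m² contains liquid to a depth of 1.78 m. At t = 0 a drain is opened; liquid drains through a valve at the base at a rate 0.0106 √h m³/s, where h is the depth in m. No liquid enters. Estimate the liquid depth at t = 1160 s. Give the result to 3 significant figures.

0.0459 m

Unsteady balance on liquid volume: A dh/dt = −0.0106 √h.
Separate and integrate: 2(√h − √h₀) = −(0.0106/A) t.
√h = √1.78 − 0.0106·1160/(2·5.49) = 1.3342 − 1.1199 = 0.21431.
h = 0.21431² = 0.045930 m.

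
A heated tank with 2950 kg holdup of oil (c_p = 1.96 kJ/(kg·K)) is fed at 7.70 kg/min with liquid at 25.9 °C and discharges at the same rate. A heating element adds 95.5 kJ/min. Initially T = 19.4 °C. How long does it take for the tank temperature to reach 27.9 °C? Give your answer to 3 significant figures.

416 min

Energy balance: M c_p dT/dt = ṁ c_p (T_in − T) + 95.5.
τ = M/ṁ = 383.12 min; T_ss = T_in + Q̇/(ṁ c_p) = 32.228 °C.
T(t) = T_ss + (T₀ − T_ss) e^(−t/τ). Set T = 27.9:
e^(−t/τ) = (27.9 − 32.228)/(19.4 − 32.228) = 0.33738
t = −383.12 · ln(0.33738) = 416.27 min.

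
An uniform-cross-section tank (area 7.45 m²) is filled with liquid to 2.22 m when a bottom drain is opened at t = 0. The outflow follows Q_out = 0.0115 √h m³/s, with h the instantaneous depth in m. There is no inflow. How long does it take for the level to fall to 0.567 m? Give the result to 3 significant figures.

A dh/dt = −Q_out = −0.0115 √h.
This is separable: 2 d(√h)/dt = −0.0115/A, so √h = √h₀ − (0.0115/(2A)) t.
t = 2A(√h₀ − √h)/0.0115 = 2·7.45·(√2.22 − √0.567)/0.0115
  = 14.900 × (1.4900 − 0.75299) / 0.0115 = 954.86 s.

955 s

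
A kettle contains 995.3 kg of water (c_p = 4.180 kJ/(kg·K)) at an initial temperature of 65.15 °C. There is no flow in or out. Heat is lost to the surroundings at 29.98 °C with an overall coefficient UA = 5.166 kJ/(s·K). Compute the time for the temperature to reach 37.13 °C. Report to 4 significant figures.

1283 s

Energy balance: M c_p dT/dt = −UA(T − T_amb).
τ = M c_p/UA = 805.334 s; T_ss = T_amb = 29.9800 °C.
T(t) = T_ss + (T₀ − T_ss)e^(−t/τ); set T = 37.13:
t = −τ ln[(T − T_ss)/(T₀ − T_ss)] = −805.334 · ln(0.203298) = 1282.96 s.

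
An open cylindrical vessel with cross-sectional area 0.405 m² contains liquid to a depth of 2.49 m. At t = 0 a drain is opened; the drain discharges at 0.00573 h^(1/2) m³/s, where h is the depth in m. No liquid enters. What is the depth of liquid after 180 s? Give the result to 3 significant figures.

Accumulation of liquid (constant cross-section A): A dh/dt = −0.00573 √h.
∫ h^(−1/2) dh = −(0.00573/A) ∫ dt, giving 2√h = 2√h₀ − (0.00573/A) t.
√h = √2.49 − 0.00573·180/(2·0.405) = 1.5780 − 1.2733 = 0.30464.
h = 0.30464² = 0.092806 m.

0.0928 m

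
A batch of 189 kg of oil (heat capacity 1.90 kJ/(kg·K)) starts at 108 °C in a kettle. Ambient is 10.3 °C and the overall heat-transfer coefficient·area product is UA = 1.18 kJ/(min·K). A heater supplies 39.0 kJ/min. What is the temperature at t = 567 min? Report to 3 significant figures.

Lumped-capacitance energy balance: M c_p dT/dt = UA(T_amb − T) + Q̇.
dT/dt = (T_ss − T)/τ with T_ss = T_amb + Q̇/UA = 10.3 + 39.0/1.18 = 43.351 °C, τ = M c_p/UA = 189·1.90/1.18 = 304.32 min.
T approaches T_ss exponentially: T(t) = T_ss + (T₀ − T_ss) e^(−t/τ).
T(567) = 43.351 + (64.649)·0.15518 = 53.383 °C.

53.4 °C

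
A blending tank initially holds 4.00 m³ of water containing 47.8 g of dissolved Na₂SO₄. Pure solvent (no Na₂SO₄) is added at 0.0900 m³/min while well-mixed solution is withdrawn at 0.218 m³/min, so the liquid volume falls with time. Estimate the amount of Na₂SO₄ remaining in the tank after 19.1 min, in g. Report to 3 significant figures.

Total volume: dV/dt = Q_in − Q_out = -0.12800 m³/min, so V(t) = 4.00 − 0.12800 t and V(19.1) = 1.5552 m³.
Solute balance: dm/dt = 0 − Q_out C = −Q_out m/V(t).
dm/m = −Q_out dt/(V₀ − 0.12800 t); integrating gives ln(m/m₀) = −(Q_out/(Q_in−Q_out)) ln(V/V₀).
m = m₀ (V₀/V)^(Q_out/(Q_in−Q_out)) = 47.8 × (4.00/1.5552)^(-1.7031) = 9.5649 g.

9.56 g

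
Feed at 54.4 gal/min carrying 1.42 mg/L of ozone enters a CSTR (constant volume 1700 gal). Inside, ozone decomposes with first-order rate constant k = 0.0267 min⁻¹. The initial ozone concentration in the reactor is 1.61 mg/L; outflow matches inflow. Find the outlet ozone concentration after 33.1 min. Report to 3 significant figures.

0.894 mg/L

V dC/dt = Q(C_in − C) − k V C.
dC/dt = (Q/V) C_in − (Q/V + k) C; effective rate a = Q/V + k = 0.032000 + 0.0267 = 0.058700 min⁻¹.
C_ss = Q C_in/(Q + kV) = 0.77411 mg/L; C(t) = C_ss + (C₀ − C_ss) e^(−a t).
C(33.1) = 0.77411 + (0.83589)·e^(−0.058700·33.1) = 0.77411 + (0.83589)·0.14328 = 0.89387 mg/L.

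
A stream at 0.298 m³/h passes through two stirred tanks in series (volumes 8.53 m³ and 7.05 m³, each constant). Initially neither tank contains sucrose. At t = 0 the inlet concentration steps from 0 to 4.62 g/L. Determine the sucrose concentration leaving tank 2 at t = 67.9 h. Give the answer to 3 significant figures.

Species balance on tank i: dCᵢ/dt = (Cᵢ₋₁ − Cᵢ)/τᵢ with τᵢ = Vᵢ/Q.
τ₁ = 8.53/0.298 = 28.624 h; τ₂ = 7.05/0.298 = 23.658 h.
Tank 1: C₁ = C_in(1 − e^(−t/τ₁)). Tank 2 (τ₁ ≠ τ₂): C₂ = C_in[1 − (τ₁ e^(−t/τ₁) − τ₂ e^(−t/τ₂))/(τ₁ − τ₂)].
At t = 67.9: e^(−t/τ₁) = 0.093283, e^(−t/τ₂) = 0.056693.
C₂ = 4.62·[1 − (28.624·0.093283 − 23.658·0.056693)/(4.9664)] = 4.62·0.73242 = 3.3838 g/L.

3.38 g/L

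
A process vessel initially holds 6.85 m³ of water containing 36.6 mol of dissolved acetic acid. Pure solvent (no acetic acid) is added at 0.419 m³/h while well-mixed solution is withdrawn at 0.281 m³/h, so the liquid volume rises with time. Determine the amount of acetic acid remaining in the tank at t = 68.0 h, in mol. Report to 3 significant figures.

Total volume: dV/dt = Q_in − Q_out = 0.13800 m³/h, so V(t) = 6.85 + 0.13800 t and V(68.0) = 16.234 m³.
Species balance (pure solvent in): dm/dt = −Q_out · m/V(t).
Separate: dm/m = −Q_out dt/V(t) ⇒ ln(m/m₀) = −(Q_out/(Q_in−Q_out)) ln(V/V₀).
m = m₀ (V₀/V)^(Q_out/(Q_in−Q_out)) = 36.6 × (6.85/16.234)^(2.0362) = 6.3159 mol.

6.32 mol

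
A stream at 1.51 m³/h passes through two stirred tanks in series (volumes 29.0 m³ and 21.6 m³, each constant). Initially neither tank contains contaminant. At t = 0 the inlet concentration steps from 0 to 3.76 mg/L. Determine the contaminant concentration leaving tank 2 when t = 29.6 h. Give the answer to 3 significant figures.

Species balance on tank i: dCᵢ/dt = (Cᵢ₋₁ − Cᵢ)/τᵢ with τᵢ = Vᵢ/Q.
τ₁ = 29.0/1.51 = 19.205 h; τ₂ = 21.6/1.51 = 14.305 h.
Tank 1: C₁ = C_in(1 − e^(−t/τ₁)). Tank 2 (τ₁ ≠ τ₂): C₂ = C_in[1 − (τ₁ e^(−t/τ₁) − τ₂ e^(−t/τ₂))/(τ₁ − τ₂)].
At t = 29.6: e^(−t/τ₁) = 0.21412, e^(−t/τ₂) = 0.12628.
C₂ = 3.76·[1 − (19.205·0.21412 − 14.305·0.12628)/(4.9007)] = 3.76·0.52950 = 1.9909 mg/L.

1.99 mg/L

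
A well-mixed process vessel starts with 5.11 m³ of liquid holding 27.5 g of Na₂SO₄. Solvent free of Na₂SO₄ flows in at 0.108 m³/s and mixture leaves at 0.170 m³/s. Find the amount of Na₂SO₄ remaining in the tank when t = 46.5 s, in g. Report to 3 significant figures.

2.82 g

Total volume: dV/dt = Q_in − Q_out = -0.062000 m³/s, so V(t) = 5.11 − 0.062000 t and V(46.5) = 2.2270 m³.
No Na₂SO₄ enters, so dm/dt = −Q_out · (m/V).
Separate: dm/m = −Q_out dt/V(t) ⇒ ln(m/m₀) = −(Q_out/(Q_in−Q_out)) ln(V/V₀).
m = m₀ (V₀/V)^(Q_out/(Q_in−Q_out)) = 27.5 × (5.11/2.2270)^(-2.7419) = 2.8204 g.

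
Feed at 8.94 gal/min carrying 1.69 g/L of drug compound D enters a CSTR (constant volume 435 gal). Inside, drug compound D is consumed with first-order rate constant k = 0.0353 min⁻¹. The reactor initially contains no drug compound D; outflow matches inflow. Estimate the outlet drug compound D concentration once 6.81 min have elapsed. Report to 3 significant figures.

Accumulation = in − out − consumed: V dC/dt = Q C_in − Q C − k V C.
This is linear with rate a = Q/V + k = 0.055852 min⁻¹.
C_ss = Q C_in/(Q + kV) = 0.62187 g/L; C(t) = C_ss + (C₀ − C_ss) e^(−a t).
C(6.81) = 0.62187 + (-0.62187)·e^(−0.055852·6.81) = 0.62187 + (-0.62187)·0.68362 = 0.19675 g/L.

0.197 g/L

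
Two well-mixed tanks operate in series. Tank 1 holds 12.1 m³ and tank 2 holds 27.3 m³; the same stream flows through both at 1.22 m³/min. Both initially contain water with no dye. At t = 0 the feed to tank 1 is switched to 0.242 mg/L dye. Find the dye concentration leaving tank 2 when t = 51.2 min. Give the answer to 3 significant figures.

Each tank obeys Vᵢ dCᵢ/dt = Q(Cᵢ₋₁ − Cᵢ), so τᵢ = Vᵢ/Q.
τ₁ = 12.1/1.22 = 9.9180 min; τ₂ = 27.3/1.22 = 22.377 min.
Tank 1: C₁ = C_in(1 − e^(−t/τ₁)). Tank 2 (τ₁ ≠ τ₂): C₂ = C_in[1 − (τ₁ e^(−t/τ₁) − τ₂ e^(−t/τ₂))/(τ₁ − τ₂)].
At t = 51.2: e^(−t/τ₁) = 0.0057284, e^(−t/τ₂) = 0.10146.
C₂ = 0.242·[1 − (9.9180·0.0057284 − 22.377·0.10146)/(-12.459)] = 0.242·0.82233 = 0.19900 mg/L.

0.199 mg/L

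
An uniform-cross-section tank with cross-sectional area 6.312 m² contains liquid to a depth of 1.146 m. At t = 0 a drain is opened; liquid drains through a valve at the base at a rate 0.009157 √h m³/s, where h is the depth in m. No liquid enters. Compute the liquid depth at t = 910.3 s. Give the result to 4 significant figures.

0.1683 m

With no inflow, A dh/dt = −0.009157 √h.
This is separable: 2 d(√h)/dt = −0.009157/A, so √h = √h₀ − (0.009157/(2A)) t.
√h = √1.146 − 0.009157·910.3/(2·6.312) = 1.07051 − 0.660299 = 0.410215.
h = 0.410215² = 0.168276 m.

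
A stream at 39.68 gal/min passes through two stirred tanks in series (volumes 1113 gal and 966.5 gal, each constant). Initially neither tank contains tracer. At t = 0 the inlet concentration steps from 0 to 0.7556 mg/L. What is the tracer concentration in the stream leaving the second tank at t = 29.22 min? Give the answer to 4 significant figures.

0.2321 mg/L

Time constants: τᵢ = Vᵢ/Q for each well-mixed tank.
τ₁ = 1113/39.68 = 28.0494 min; τ₂ = 966.5/39.68 = 24.3574 min.
Solving the cascade with C₁(0)=C₂(0)=0 gives C₂(t) = C_in[1 − (τ₁ e^(−t/τ₁) − τ₂ e^(−t/τ₂))/(τ₁ − τ₂)].
At t = 29.22: e^(−t/τ₁) = 0.352842, e^(−t/τ₂) = 0.301303.
C₂ = 0.7556·[1 − (28.0494·0.352842 − 24.3574·0.301303)/(3.69204)] = 0.7556·0.307141 = 0.232076 mg/L.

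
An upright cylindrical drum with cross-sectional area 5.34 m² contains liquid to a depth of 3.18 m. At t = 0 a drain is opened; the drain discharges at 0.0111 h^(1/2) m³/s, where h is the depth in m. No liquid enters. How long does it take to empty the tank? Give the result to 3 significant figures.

1720 s

With no inflow, A dh/dt = −0.0111 √h.
This is separable: 2 d(√h)/dt = −0.0111/A, so √h = √h₀ − (0.0111/(2A)) t.
Tank is empty when √h = 0: t_empty = 2A√h₀/0.0111.
t_empty = 2·5.34·√3.18/0.0111 = 10.680·1.7833/0.0111 = 1715.8 s.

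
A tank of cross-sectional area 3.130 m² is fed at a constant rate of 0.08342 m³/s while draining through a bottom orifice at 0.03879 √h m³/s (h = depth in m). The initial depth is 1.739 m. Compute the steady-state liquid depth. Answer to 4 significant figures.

4.625 m

Unsteady balance on liquid volume: A dh/dt = Q_in − 0.03879 √h. At steady state dh/dt = 0:
Q_in = 0.03879 √h_ss ⇒ √h_ss = 0.08342/0.03879 = 2.15055.
h_ss = 2.15055² = 4.62488 m. (Since h₀ = 1.739 m < h_ss, the level will rise toward this value.)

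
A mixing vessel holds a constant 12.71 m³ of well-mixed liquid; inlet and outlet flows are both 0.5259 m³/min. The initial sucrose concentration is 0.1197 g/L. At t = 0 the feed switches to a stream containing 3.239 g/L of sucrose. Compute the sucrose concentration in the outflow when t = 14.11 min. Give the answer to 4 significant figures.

Accumulation = in − out for the solute gives V dC/dt = Q(C_in − C).
Rewrite as dC/dt + C/τ = C_in/τ, τ = V/Q = 24.1681 min.
Solution: C(t) = C_in + (C₀ − C_in) e^(−t/τ).
C(14.11) = 3.239 + (0.1197 − 3.239)·e^(−14.11/24.1681) = 3.239 + (-3.11930)·0.557759 = 1.49918 g/L.

1.499 g/L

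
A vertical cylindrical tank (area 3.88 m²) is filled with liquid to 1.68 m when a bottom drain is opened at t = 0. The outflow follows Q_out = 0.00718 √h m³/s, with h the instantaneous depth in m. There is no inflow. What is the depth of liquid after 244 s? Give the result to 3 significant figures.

Unsteady balance on liquid volume: A dh/dt = −0.00718 √h.
This is separable: 2 d(√h)/dt = −0.00718/A, so √h = √h₀ − (0.00718/(2A)) t.
√h = √1.68 − 0.00718·244/(2·3.88) = 1.2961 − 0.22576 = 1.0704.
h = 1.0704² = 1.1457 m.

1.15 m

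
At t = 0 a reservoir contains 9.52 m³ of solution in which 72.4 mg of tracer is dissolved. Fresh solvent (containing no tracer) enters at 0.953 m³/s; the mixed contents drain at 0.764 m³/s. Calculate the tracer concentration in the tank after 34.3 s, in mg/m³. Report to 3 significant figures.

0.554 mg/m³

Total volume: dV/dt = Q_in − Q_out = 0.18900 m³/s, so V(t) = 9.52 + 0.18900 t and V(34.3) = 16.003 m³.
Species balance (pure solvent in): dm/dt = −Q_out · m/V(t).
Separate: dm/m = −Q_out dt/V(t) ⇒ ln(m/m₀) = −(Q_out/(Q_in−Q_out)) ln(V/V₀).
m = m₀ (V₀/V)^(Q_out/(Q_in−Q_out)) = 72.4 × (9.52/16.003)^(4.0423) = 8.8709 mg.
C = m/V = 8.8709/16.003 = 0.55434 mg/m³.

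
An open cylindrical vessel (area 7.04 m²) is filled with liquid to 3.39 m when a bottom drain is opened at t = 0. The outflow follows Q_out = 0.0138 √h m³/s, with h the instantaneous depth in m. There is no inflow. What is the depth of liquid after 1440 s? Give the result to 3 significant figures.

0.185 m

With no inflow, A dh/dt = −0.0138 √h.
Separate and integrate: 2(√h − √h₀) = −(0.0138/A) t.
√h = √3.39 − 0.0138·1440/(2·7.04) = 1.8412 − 1.4114 = 0.42983.
h = 0.42983² = 0.18476 m.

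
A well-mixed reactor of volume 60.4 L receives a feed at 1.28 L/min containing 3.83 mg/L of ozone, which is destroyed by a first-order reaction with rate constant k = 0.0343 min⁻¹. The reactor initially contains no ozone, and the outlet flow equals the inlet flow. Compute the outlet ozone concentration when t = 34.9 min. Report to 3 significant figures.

1.25 mg/L

V dC/dt = Q(C_in − C) − k V C.
This is linear with rate a = Q/V + k = 0.055492 min⁻¹.
C_ss = Q C_in/(Q + kV) = 1.4627 mg/L; C(t) = C_ss + (C₀ − C_ss) e^(−a t).
C(34.9) = 1.4627 + (-1.4627)·e^(−0.055492·34.9) = 1.4627 + (-1.4627)·0.14418 = 1.2518 mg/L.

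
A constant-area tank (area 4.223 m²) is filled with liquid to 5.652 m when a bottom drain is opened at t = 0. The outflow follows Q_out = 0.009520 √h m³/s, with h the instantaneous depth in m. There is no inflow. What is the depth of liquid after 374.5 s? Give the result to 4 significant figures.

Mass balance (ρ constant): A dh/dt = −0.009520 √h.
∫ h^(−1/2) dh = −(0.009520/A) ∫ dt, giving 2√h = 2√h₀ − (0.009520/A) t.
√h = √5.652 − 0.009520·374.5/(2·4.223) = 2.37739 − 0.422122 = 1.95527.
h = 1.95527² = 3.82309 m.

3.823 m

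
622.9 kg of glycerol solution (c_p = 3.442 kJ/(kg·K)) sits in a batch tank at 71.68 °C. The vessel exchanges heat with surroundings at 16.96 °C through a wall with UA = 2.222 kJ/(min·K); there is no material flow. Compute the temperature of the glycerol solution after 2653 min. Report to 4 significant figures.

20.46 °C

Energy balance: M c_p dT/dt = −UA(T − T_amb).
dT/dt = (T_ss − T)/τ with T_ss = T_amb = 16.9600 °C, τ = M c_p/UA = 622.9·3.442/2.222 = 964.906 min.
Solution: T(t) = T_ss + (T₀ − T_ss) e^(−t/τ).
T(2653) = 16.9600 + (54.7200)·0.0639605 = 20.4599 °C.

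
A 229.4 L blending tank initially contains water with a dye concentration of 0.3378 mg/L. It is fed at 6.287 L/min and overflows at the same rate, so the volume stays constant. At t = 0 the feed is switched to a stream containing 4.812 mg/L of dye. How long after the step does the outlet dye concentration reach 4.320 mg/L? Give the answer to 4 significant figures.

80.55 min

Species balance: V dC/dt = Q(C_in − C) ⇒ τ = V/Q = 36.4880 min.
C(t) = C_in + (C₀ − C_in) e^(−t/τ). Set C = 4.320 and solve for t:
e^(−t/τ) = (C − C_in)/(C₀ − C_in) = (4.320 − 4.812)/(0.3378 − 4.812) = 0.109964
t = −τ ln(…) = 36.4880 × 2.20760 = 80.5510 min.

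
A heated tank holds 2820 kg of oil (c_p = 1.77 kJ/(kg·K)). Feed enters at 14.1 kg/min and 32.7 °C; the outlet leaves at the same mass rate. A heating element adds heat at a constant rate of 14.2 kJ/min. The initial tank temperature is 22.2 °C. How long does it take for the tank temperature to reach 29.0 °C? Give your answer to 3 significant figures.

M c_p dT/dt = ṁ c_p (T_in − T) + Q̇.
τ = M/ṁ = 200.00 min; T_ss = T_in + Q̇/(ṁ c_p) = 33.269 °C.
T(t) = T_ss + (T₀ − T_ss) e^(−t/τ). Set T = 29.0:
e^(−t/τ) = (29.0 − 33.269)/(22.2 − 33.269) = 0.38567
t = −200.00 · ln(0.38567) = 190.55 min.

191 min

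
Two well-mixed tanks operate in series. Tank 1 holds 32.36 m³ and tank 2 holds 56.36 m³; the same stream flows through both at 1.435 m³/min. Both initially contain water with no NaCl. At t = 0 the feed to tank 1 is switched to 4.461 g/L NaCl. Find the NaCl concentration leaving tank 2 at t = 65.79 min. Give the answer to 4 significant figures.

2.824 g/L

Time constants: τᵢ = Vᵢ/Q for each well-mixed tank.
τ₁ = 32.36/1.435 = 22.5505 min; τ₂ = 56.36/1.435 = 39.2753 min.
Tank 1: C₁ = C_in(1 − e^(−t/τ₁)). Tank 2 (τ₁ ≠ τ₂): C₂ = C_in[1 − (τ₁ e^(−t/τ₁) − τ₂ e^(−t/τ₂))/(τ₁ − τ₂)].
At t = 65.79: e^(−t/τ₁) = 0.0540714, e^(−t/τ₂) = 0.187289.
C₂ = 4.461·[1 − (22.5505·0.0540714 − 39.2753·0.187289)/(-16.7247)] = 4.461·0.633088 = 2.82421 g/L.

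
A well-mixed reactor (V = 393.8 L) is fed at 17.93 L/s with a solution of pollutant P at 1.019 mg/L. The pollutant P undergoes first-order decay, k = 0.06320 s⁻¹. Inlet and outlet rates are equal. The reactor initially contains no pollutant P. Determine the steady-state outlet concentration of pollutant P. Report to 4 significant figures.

Species balance: V dC/dt = Q C_in − Q C − k V C.
At steady state: 0 = Q C_in − (Q + kV) C_ss, so C_ss = Q C_in/(Q + kV).
C_ss = 17.93·1.019/(17.93 + 0.06320·393.8) = 18.2707/42.8182 = 0.426704 mg/L.

0.4267 mg/L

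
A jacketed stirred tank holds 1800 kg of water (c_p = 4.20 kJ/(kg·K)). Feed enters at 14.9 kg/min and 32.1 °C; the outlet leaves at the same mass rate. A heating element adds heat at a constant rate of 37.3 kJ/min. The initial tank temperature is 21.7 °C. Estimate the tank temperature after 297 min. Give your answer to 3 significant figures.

31.8 °C

Energy balance: M c_p dT/dt = ṁ c_p (T_in − T) + 37.3.
τ = M/ṁ = 120.81 min; T_ss = T_in + Q̇/(ṁ c_p) = 32.1 + 37.3/(14.9·4.20) = 32.696 °C.
This is linear first-order; T(t) = T_ss + (T₀ − T_ss) e^(−t/τ).
T(297) = 32.696 + (-10.996)·e^(−297/120.81) = 32.696 + (-10.996)·0.085563 = 31.755 °C.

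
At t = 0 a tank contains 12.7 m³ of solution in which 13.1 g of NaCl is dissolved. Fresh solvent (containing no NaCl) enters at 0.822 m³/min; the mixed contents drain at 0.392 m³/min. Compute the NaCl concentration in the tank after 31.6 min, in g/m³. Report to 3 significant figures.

Total volume: dV/dt = Q_in − Q_out = 0.43000 m³/min, so V(t) = 12.7 + 0.43000 t and V(31.6) = 26.288 m³.
Solute balance: dm/dt = 0 − Q_out C = −Q_out m/V(t).
Separate: dm/m = −Q_out dt/V(t) ⇒ ln(m/m₀) = −(Q_out/(Q_in−Q_out)) ln(V/V₀).
m = m₀ (V₀/V)^(Q_out/(Q_in−Q_out)) = 13.1 × (12.7/26.288)^(0.91163) = 6.7490 g.
C = m/V = 6.7490/26.288 = 0.25673 g/m³.

0.257 g/m³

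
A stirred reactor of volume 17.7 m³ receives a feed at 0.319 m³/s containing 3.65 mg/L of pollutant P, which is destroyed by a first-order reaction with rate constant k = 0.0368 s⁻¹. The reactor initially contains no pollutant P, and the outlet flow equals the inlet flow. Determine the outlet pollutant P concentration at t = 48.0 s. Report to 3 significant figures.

1.11 mg/L

Accumulation = in − out − consumed: V dC/dt = Q C_in − Q C − k V C.
This is linear with rate a = Q/V + k = 0.054823 s⁻¹.
C_ss = Q C_in/(Q + kV) = 1.1999 mg/L; C(t) = C_ss + (C₀ − C_ss) e^(−a t).
C(48.0) = 1.1999 + (-1.1999)·e^(−0.054823·48.0) = 1.1999 + (-1.1999)·0.071972 = 1.1136 mg/L.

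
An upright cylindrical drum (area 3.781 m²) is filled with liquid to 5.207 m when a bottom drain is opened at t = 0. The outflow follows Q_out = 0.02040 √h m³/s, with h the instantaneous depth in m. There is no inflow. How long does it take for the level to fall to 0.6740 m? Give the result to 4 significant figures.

With no inflow, A dh/dt = −0.02040 √h.
Separate and integrate: 2(√h − √h₀) = −(0.02040/A) t.
t = 2A(√h₀ − √h)/0.02040 = 2·3.781·(√5.207 − √0.6740)/0.02040
  = 7.56200 × (2.28189 − 0.820975) / 0.02040 = 541.539 s.

541.5 s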